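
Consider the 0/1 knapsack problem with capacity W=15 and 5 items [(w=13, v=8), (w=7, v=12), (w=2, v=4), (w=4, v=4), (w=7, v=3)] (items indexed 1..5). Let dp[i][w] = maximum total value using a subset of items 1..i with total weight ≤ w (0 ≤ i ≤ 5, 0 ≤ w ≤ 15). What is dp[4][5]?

i\w   0   1   2   3   4   5   6   7   8   9  10  11  12  13  14  15
  0   0   0   0   0   0   0   0   0   0   0   0   0   0   0   0   0
  1   0   0   0   0   0   0   0   0   0   0   0   0   0   8   8   8
  2   0   0   0   0   0   0   0  12  12  12  12  12  12  12  12  12
  3   0   0   4   4   4   4   4  12  12  16  16  16  16  16  16  16
  4   0   0   4   4   4   4   8  12  12  16  16  16  16  20  20  20
  5   0   0   4   4   4   4   8  12  12  16  16  16  16  20  20  20

4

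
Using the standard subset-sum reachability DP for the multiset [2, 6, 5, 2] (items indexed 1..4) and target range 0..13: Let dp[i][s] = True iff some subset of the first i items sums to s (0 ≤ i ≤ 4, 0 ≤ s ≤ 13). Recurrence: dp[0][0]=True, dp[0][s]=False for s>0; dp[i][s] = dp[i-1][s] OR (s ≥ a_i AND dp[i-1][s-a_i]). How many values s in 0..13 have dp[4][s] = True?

11

i\s   0   1   2   3   4   5   6   7   8   9  10  11  12  13
  0   T   F   F   F   F   F   F   F   F   F   F   F   F   F
  1   T   F   T   F   F   F   F   F   F   F   F   F   F   F
  2   T   F   T   F   F   F   T   F   T   F   F   F   F   F
  3   T   F   T   F   F   T   T   T   T   F   F   T   F   T
  4   T   F   T   F   T   T   T   T   T   T   T   T   F   T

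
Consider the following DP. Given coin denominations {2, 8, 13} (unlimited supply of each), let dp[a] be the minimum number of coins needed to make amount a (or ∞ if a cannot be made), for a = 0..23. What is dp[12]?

3

 a  0  1  2  3  4  5  6  7  8  9 10 11 12 13 14 15 16 17 18 19 20 21 22 23
dp  0  -  1  -  2  -  3  -  1  -  2  -  3  1  4  2  2  3  3  4  4  2  5  3
(- denotes ∞ / unreachable)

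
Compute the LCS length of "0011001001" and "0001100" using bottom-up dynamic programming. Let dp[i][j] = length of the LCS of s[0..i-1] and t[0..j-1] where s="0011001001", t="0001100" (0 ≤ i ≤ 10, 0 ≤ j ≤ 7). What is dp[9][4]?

4

   ''  0  0  0  1  1  0  0
''  0  0  0  0  0  0  0  0
 0  0  1  1  1  1  1  1  1
 0  0  1  2  2  2  2  2  2
 1  0  1  2  2  3  3  3  3
 1  0  1  2  2  3  4  4  4
 0  0  1  2  3  3  4  5  5
 0  0  1  2  3  3  4  5  6
 1  0  1  2  3  4  4  5  6
 0  0  1  2  3  4  4  5  6
 0  0  1  2  3  4  4  5  6
 1  0  1  2  3  4  5  5  6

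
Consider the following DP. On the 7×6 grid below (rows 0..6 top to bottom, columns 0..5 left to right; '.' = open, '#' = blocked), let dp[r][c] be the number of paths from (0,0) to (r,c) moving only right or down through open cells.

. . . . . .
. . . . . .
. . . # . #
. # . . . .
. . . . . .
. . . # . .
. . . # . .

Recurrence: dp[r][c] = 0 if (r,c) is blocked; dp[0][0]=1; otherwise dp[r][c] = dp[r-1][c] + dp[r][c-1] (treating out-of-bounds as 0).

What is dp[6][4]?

r\c   0   1   2   3   4   5
  0   1   1   1   1   1   1
  1   1   2   3   4   5   6
  2   1   3   6   0   5   0
  3   1   0   6   6  11  11
  4   1   1   7  13  24  35
  5   1   2   9   0  24  59
  6   1   3  12   0  24  83

24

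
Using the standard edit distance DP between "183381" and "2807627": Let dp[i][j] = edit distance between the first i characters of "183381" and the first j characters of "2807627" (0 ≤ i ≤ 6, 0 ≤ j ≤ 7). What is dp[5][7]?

   ''  2  8  0  7  6  2  7
''  0  1  2  3  4  5  6  7
 1  1  1  2  3  4  5  6  7
 8  2  2  1  2  3  4  5  6
 3  3  3  2  2  3  4  5  6
 3  4  4  3  3  3  4  5  6
 8  5  5  4  4  4  4  5  6
 1  6  6  5  5  5  5  5  6

6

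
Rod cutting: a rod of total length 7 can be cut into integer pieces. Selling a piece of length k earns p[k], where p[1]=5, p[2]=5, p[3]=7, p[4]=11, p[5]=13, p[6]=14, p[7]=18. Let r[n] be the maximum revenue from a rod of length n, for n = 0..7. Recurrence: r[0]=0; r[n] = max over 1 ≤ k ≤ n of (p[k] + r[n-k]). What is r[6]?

30

   n    0    1    2    3    4    5    6    7
r[n]    0    5   10   15   20   25   30   35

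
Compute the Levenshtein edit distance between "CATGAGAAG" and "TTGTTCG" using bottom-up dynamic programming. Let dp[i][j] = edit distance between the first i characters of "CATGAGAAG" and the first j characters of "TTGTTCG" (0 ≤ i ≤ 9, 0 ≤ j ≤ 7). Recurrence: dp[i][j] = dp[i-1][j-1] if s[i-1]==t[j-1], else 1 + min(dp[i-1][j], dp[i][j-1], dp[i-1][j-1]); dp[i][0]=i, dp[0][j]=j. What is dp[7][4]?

   ''  T  T  G  T  T  C  G
''  0  1  2  3  4  5  6  7
 C  1  1  2  3  4  5  5  6
 A  2  2  2  3  4  5  6  6
 T  3  2  2  3  3  4  5  6
 G  4  3  3  2  3  4  5  5
 A  5  4  4  3  3  4  5  6
 G  6  5  5  4  4  4  5  5
 A  7  6  6  5  5  5  5  6
 A  8  7  7  6  6  6  6  6
 G  9  8  8  7  7  7  7  6

5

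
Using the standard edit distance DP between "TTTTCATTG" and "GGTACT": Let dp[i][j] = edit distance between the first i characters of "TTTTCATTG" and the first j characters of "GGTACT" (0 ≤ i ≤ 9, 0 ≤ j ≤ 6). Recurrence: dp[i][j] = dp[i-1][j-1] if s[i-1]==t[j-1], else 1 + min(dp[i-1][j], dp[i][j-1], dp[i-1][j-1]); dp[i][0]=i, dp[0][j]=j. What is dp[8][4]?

   ''  G  G  T  A  C  T
''  0  1  2  3  4  5  6
 T  1  1  2  2  3  4  5
 T  2  2  2  2  3  4  4
 T  3  3  3  2  3  4  4
 T  4  4  4  3  3  4  4
 C  5  5  5  4  4  3  4
 A  6  6  6  5  4  4  4
 T  7  7  7  6  5  5  4
 T  8  8  8  7  6  6  5
 G  9  8  8  8  7  7  6

6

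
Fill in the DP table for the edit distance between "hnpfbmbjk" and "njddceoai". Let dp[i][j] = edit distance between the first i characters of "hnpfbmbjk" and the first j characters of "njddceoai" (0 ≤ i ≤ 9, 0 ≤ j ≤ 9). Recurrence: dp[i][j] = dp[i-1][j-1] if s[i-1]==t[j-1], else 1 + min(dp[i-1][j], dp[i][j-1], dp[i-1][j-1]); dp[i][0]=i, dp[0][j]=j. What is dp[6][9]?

9

   ''  n  j  d  d  c  e  o  a  i
''  0  1  2  3  4  5  6  7  8  9
 h  1  1  2  3  4  5  6  7  8  9
 n  2  1  2  3  4  5  6  7  8  9
 p  3  2  2  3  4  5  6  7  8  9
 f  4  3  3  3  4  5  6  7  8  9
 b  5  4  4  4  4  5  6  7  8  9
 m  6  5  5  5  5  5  6  7  8  9
 b  7  6  6  6  6  6  6  7  8  9
 j  8  7  6  7  7  7  7  7  8  9
 k  9  8  7  7  8  8  8  8  8  9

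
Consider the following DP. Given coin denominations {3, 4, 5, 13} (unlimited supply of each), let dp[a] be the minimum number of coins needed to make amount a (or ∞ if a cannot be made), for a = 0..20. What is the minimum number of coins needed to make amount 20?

 a  0  1  2  3  4  5  6  7  8  9 10 11 12 13 14 15 16 17 18 19 20
dp  0  -  -  1  1  1  2  2  2  2  2  3  3  1  3  3  2  2  2  3  3
(- denotes ∞ / unreachable)

3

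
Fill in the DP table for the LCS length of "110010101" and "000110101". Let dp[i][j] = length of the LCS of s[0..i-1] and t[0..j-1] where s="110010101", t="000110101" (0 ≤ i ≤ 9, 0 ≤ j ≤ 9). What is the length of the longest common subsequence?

7

   ''  0  0  0  1  1  0  1  0  1
''  0  0  0  0  0  0  0  0  0  0
 1  0  0  0  0  1  1  1  1  1  1
 1  0  0  0  0  1  2  2  2  2  2
 0  0  1  1  1  1  2  3  3  3  3
 0  0  1  2  2  2  2  3  3  4  4
 1  0  1  2  2  3  3  3  4  4  5
 0  0  1  2  3  3  3  4  4  5  5
 1  0  1  2  3  4  4  4  5  5  6
 0  0  1  2  3  4  4  5  5  6  6
 1  0  1  2  3  4  5  5  6  6  7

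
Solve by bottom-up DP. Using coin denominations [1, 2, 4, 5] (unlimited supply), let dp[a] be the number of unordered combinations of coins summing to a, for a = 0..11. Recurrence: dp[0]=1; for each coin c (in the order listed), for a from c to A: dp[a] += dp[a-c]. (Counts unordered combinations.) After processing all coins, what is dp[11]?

after  coin     0     1     2     3     4     5     6     7     8     9    10    11
          1     1     1     1     1     1     1     1     1     1     1     1     1
          2     1     1     2     2     3     3     4     4     5     5     6     6
          4     1     1     2     2     4     4     6     6     9     9    12    12
          5     1     1     2     2     4     5     7     8    11    13    17    19

19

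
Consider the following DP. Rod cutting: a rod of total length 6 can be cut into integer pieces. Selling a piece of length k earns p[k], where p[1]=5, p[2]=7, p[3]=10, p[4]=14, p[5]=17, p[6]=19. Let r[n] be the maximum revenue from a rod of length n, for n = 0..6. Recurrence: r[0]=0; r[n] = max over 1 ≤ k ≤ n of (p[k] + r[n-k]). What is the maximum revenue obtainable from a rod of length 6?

   n    0    1    2    3    4    5    6
r[n]    0    5   10   15   20   25   30

30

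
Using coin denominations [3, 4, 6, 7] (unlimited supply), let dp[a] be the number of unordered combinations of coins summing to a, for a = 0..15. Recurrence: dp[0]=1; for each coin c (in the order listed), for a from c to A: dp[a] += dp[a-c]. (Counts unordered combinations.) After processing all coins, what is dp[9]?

after  coin     0     1     2     3     4     5     6     7     8     9    10    11    12    13    14    15
          3     1     0     0     1     0     0     1     0     0     1     0     0     1     0     0     1
          4     1     0     0     1     1     0     1     1     1     1     1     1     2     1     1     2
          6     1     0     0     1     1     0     2     1     1     2     2     1     4     2     2     4
          7     1     0     0     1     1     0     2     2     1     2     3     2     4     4     4     5

2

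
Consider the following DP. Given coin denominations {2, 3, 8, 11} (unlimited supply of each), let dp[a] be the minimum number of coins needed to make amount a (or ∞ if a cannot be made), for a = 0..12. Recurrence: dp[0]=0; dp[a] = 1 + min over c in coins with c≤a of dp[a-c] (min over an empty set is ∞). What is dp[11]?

 a  0  1  2  3  4  5  6  7  8  9 10 11 12
dp  0  -  1  1  2  2  2  3  1  3  2  1  3
(- denotes ∞ / unreachable)

1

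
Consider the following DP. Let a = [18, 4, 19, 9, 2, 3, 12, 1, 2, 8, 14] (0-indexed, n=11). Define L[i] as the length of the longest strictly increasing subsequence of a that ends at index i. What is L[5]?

2

   i    0    1    2    3    4    5    6    7    8    9   10
a[i]   18    4   19    9    2    3   12    1    2    8   14
L[i]    1    1    2    2    1    2    3    1    2    3    4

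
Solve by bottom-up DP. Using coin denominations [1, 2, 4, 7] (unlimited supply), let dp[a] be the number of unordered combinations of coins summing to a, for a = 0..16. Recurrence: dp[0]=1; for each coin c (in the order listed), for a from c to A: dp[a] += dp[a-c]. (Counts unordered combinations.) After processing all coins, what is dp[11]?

16

after  coin     0     1     2     3     4     5     6     7     8     9    10    11    12    13    14    15    16
          1     1     1     1     1     1     1     1     1     1     1     1     1     1     1     1     1     1
          2     1     1     2     2     3     3     4     4     5     5     6     6     7     7     8     8     9
          4     1     1     2     2     4     4     6     6     9     9    12    12    16    16    20    20    25
          7     1     1     2     2     4     4     6     7    10    11    14    16    20    22    27    30    36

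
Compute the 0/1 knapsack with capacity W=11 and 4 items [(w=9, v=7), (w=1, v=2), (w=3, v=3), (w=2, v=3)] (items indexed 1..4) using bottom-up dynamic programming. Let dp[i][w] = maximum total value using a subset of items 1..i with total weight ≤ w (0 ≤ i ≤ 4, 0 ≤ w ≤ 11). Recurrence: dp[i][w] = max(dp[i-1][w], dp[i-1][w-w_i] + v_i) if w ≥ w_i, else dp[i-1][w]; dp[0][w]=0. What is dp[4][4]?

5

i\w   0   1   2   3   4   5   6   7   8   9  10  11
  0   0   0   0   0   0   0   0   0   0   0   0   0
  1   0   0   0   0   0   0   0   0   0   7   7   7
  2   0   2   2   2   2   2   2   2   2   7   9   9
  3   0   2   2   3   5   5   5   5   5   7   9   9
  4   0   2   3   5   5   6   8   8   8   8   9  10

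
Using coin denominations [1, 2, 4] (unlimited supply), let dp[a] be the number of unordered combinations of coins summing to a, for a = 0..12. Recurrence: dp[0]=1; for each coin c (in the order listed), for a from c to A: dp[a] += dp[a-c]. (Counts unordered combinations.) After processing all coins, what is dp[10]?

12

after  coin     0     1     2     3     4     5     6     7     8     9    10    11    12
          1     1     1     1     1     1     1     1     1     1     1     1     1     1
          2     1     1     2     2     3     3     4     4     5     5     6     6     7
          4     1     1     2     2     4     4     6     6     9     9    12    12    16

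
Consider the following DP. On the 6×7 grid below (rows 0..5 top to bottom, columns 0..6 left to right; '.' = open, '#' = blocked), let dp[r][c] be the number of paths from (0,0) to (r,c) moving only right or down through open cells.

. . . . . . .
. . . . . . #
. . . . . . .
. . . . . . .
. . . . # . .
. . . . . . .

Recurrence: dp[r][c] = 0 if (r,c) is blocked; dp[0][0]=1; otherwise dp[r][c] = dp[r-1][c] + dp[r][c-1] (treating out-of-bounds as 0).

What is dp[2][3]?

r\c   0   1   2   3   4   5   6
  0   1   1   1   1   1   1   1
  1   1   2   3   4   5   6   0
  2   1   3   6  10  15  21  21
  3   1   4  10  20  35  56  77
  4   1   5  15  35   0  56 133
  5   1   6  21  56  56 112 245

10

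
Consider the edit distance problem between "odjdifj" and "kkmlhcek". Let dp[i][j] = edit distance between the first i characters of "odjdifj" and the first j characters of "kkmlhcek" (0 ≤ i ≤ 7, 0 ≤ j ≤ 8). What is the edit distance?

   ''  k  k  m  l  h  c  e  k
''  0  1  2  3  4  5  6  7  8
 o  1  1  2  3  4  5  6  7  8
 d  2  2  2  3  4  5  6  7  8
 j  3  3  3  3  4  5  6  7  8
 d  4  4  4  4  4  5  6  7  8
 i  5  5  5  5  5  5  6  7  8
 f  6  6  6  6  6  6  6  7  8
 j  7  7  7  7  7  7  7  7  8

8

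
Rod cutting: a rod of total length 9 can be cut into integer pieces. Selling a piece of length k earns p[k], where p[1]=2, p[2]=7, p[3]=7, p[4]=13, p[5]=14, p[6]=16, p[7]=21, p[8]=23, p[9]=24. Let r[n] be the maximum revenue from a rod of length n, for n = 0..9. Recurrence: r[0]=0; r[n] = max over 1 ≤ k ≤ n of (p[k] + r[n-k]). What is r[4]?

14

   n    0    1    2    3    4    5    6    7    8    9
r[n]    0    2    7    9   14   16   21   23   28   30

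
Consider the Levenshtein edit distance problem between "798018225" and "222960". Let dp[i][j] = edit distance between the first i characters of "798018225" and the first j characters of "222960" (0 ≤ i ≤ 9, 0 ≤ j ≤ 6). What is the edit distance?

9

   ''  2  2  2  9  6  0
''  0  1  2  3  4  5  6
 7  1  1  2  3  4  5  6
 9  2  2  2  3  3  4  5
 8  3  3  3  3  4  4  5
 0  4  4  4  4  4  5  4
 1  5  5  5  5  5  5  5
 8  6  6  6  6  6  6  6
 2  7  6  6  6  7  7  7
 2  8  7  6  6  7  8  8
 5  9  8  7  7  7  8  9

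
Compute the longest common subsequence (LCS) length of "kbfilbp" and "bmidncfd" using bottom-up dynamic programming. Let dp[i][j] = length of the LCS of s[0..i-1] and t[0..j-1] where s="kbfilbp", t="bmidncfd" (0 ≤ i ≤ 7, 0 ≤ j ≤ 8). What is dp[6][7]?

   ''  b  m  i  d  n  c  f  d
''  0  0  0  0  0  0  0  0  0
 k  0  0  0  0  0  0  0  0  0
 b  0  1  1  1  1  1  1  1  1
 f  0  1  1  1  1  1  1  2  2
 i  0  1  1  2  2  2  2  2  2
 l  0  1  1  2  2  2  2  2  2
 b  0  1  1  2  2  2  2  2  2
 p  0  1  1  2  2  2  2  2  2

2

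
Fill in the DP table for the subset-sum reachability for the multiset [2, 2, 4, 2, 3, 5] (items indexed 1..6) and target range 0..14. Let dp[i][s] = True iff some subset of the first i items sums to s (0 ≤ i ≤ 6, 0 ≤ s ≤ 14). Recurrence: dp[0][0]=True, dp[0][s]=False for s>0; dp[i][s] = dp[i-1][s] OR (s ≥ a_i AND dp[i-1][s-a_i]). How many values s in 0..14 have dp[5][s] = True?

12

i\s   0   1   2   3   4   5   6   7   8   9  10  11  12  13  14
  0   T   F   F   F   F   F   F   F   F   F   F   F   F   F   F
  1   T   F   T   F   F   F   F   F   F   F   F   F   F   F   F
  2   T   F   T   F   T   F   F   F   F   F   F   F   F   F   F
  3   T   F   T   F   T   F   T   F   T   F   F   F   F   F   F
  4   T   F   T   F   T   F   T   F   T   F   T   F   F   F   F
  5   T   F   T   T   T   T   T   T   T   T   T   T   F   T   F
  6   T   F   T   T   T   T   T   T   T   T   T   T   T   T   T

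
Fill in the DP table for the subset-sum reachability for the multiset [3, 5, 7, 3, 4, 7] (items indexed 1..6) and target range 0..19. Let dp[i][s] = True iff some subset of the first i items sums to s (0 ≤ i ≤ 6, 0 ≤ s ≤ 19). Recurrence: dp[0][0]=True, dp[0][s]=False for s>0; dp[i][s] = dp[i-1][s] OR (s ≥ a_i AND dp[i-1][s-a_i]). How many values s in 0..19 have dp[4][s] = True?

12

i\s   0   1   2   3   4   5   6   7   8   9  10  11  12  13  14  15  16  17  18  19
  0   T   F   F   F   F   F   F   F   F   F   F   F   F   F   F   F   F   F   F   F
  1   T   F   F   T   F   F   F   F   F   F   F   F   F   F   F   F   F   F   F   F
  2   T   F   F   T   F   T   F   F   T   F   F   F   F   F   F   F   F   F   F   F
  3   T   F   F   T   F   T   F   T   T   F   T   F   T   F   F   T   F   F   F   F
  4   T   F   F   T   F   T   T   T   T   F   T   T   T   T   F   T   F   F   T   F
  5   T   F   F   T   T   T   T   T   T   T   T   T   T   T   T   T   T   T   T   T
  6   T   F   F   T   T   T   T   T   T   T   T   T   T   T   T   T   T   T   T   T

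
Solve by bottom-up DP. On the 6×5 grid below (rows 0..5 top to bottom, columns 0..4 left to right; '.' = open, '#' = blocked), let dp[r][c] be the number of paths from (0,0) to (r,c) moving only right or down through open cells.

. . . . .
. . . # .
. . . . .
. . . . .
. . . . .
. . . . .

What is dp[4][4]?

54

r\c   0   1   2   3   4
  0   1   1   1   1   1
  1   1   2   3   0   1
  2   1   3   6   6   7
  3   1   4  10  16  23
  4   1   5  15  31  54
  5   1   6  21  52 106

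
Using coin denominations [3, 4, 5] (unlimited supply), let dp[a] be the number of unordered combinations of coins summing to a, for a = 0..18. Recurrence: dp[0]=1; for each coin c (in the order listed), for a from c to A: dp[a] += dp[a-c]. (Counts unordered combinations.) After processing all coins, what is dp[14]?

after  coin     0     1     2     3     4     5     6     7     8     9    10    11    12    13    14    15    16    17    18
          3     1     0     0     1     0     0     1     0     0     1     0     0     1     0     0     1     0     0     1
          4     1     0     0     1     1     0     1     1     1     1     1     1     2     1     1     2     2     1     2
          5     1     0     0     1     1     1     1     1     2     2     2     2     3     3     3     4     4     4     5

3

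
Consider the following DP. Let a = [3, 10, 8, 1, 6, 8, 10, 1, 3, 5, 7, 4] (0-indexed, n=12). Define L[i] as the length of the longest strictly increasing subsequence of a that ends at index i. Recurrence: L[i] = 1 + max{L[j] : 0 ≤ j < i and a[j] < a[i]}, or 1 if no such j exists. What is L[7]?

   i    0    1    2    3    4    5    6    7    8    9   10   11
a[i]    3   10    8    1    6    8   10    1    3    5    7    4
L[i]    1    2    2    1    2    3    4    1    2    3    4    3

1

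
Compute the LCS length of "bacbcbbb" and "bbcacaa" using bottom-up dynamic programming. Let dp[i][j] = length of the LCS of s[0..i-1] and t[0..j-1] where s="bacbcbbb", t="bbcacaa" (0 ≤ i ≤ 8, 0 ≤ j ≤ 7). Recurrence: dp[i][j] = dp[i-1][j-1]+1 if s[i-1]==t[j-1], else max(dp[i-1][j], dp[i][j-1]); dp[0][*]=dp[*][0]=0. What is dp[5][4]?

   ''  b  b  c  a  c  a  a
''  0  0  0  0  0  0  0  0
 b  0  1  1  1  1  1  1  1
 a  0  1  1  1  2  2  2  2
 c  0  1  1  2  2  3  3  3
 b  0  1  2  2  2  3  3  3
 c  0  1  2  3  3  3  3  3
 b  0  1  2  3  3  3  3  3
 b  0  1  2  3  3  3  3  3
 b  0  1  2  3  3  3  3  3

3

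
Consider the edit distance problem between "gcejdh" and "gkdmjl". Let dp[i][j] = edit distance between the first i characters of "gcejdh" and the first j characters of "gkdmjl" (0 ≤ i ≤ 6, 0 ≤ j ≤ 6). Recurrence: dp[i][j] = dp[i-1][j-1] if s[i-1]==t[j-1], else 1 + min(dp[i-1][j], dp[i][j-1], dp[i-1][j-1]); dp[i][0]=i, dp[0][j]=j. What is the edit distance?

   ''  g  k  d  m  j  l
''  0  1  2  3  4  5  6
 g  1  0  1  2  3  4  5
 c  2  1  1  2  3  4  5
 e  3  2  2  2  3  4  5
 j  4  3  3  3  3  3  4
 d  5  4  4  3  4  4  4
 h  6  5  5  4  4  5  5

5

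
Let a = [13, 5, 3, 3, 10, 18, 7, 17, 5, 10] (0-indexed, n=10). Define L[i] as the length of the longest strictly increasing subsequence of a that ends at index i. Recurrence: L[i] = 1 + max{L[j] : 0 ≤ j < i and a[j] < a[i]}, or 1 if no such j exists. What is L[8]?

   i    0    1    2    3    4    5    6    7    8    9
a[i]   13    5    3    3   10   18    7   17    5   10
L[i]    1    1    1    1    2    3    2    3    2    3

2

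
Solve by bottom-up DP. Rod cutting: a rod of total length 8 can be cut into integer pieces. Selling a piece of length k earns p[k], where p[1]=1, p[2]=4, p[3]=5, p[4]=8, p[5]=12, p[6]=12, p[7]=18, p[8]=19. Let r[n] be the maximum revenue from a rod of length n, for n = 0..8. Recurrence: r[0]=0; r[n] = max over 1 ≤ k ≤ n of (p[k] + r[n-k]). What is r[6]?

13

   n    0    1    2    3    4    5    6    7    8
r[n]    0    1    4    5    8   12   13   18   19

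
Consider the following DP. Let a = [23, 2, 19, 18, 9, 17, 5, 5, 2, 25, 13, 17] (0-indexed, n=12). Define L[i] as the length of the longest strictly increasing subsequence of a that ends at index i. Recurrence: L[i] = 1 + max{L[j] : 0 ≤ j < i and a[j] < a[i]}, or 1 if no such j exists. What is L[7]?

2

   i    0    1    2    3    4    5    6    7    8    9   10   11
a[i]   23    2   19   18    9   17    5    5    2   25   13   17
L[i]    1    1    2    2    2    3    2    2    1    4    3    4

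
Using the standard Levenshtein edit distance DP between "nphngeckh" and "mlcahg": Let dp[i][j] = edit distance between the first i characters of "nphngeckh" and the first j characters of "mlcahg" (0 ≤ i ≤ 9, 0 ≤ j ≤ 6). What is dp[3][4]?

4

   ''  m  l  c  a  h  g
''  0  1  2  3  4  5  6
 n  1  1  2  3  4  5  6
 p  2  2  2  3  4  5  6
 h  3  3  3  3  4  4  5
 n  4  4  4  4  4  5  5
 g  5  5  5  5  5  5  5
 e  6  6  6  6  6  6  6
 c  7  7  7  6  7  7  7
 k  8  8  8  7  7  8  8
 h  9  9  9  8  8  7  8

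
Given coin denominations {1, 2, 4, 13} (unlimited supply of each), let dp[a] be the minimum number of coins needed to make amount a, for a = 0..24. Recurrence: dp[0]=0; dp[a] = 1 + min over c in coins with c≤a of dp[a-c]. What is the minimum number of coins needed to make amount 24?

 a  0  1  2  3  4  5  6  7  8  9 10 11 12 13 14 15 16 17 18 19 20 21 22 23 24
dp  0  1  1  2  1  2  2  3  2  3  3  4  3  1  2  2  3  2  3  3  4  3  4  4  5

5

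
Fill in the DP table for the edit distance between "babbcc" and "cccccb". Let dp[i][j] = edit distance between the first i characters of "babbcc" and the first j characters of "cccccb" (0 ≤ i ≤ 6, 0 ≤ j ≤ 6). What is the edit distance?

5

   ''  c  c  c  c  c  b
''  0  1  2  3  4  5  6
 b  1  1  2  3  4  5  5
 a  2  2  2  3  4  5  6
 b  3  3  3  3  4  5  5
 b  4  4  4  4  4  5  5
 c  5  4  4  4  4  4  5
 c  6  5  4  4  4  4  5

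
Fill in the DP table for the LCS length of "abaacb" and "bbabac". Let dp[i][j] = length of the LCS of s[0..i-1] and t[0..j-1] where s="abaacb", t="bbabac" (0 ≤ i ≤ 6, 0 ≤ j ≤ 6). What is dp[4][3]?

2

   ''  b  b  a  b  a  c
''  0  0  0  0  0  0  0
 a  0  0  0  1  1  1  1
 b  0  1  1  1  2  2  2
 a  0  1  1  2  2  3  3
 a  0  1  1  2  2  3  3
 c  0  1  1  2  2  3  4
 b  0  1  2  2  3  3  4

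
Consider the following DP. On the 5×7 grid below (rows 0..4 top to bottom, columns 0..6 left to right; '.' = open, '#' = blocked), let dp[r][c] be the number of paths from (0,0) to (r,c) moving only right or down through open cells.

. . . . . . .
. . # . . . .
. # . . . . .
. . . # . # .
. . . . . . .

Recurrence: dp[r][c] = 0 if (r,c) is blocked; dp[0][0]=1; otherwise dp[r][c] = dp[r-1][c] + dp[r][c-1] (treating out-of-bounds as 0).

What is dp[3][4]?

r\c   0   1   2   3   4   5   6
  0   1   1   1   1   1   1   1
  1   1   2   0   1   2   3   4
  2   1   0   0   1   3   6  10
  3   1   1   1   0   3   0  10
  4   1   2   3   3   6   6  16

3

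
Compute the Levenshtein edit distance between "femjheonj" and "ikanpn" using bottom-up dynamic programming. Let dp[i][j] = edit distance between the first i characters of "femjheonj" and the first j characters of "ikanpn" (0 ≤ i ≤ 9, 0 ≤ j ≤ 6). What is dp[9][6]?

   ''  i  k  a  n  p  n
''  0  1  2  3  4  5  6
 f  1  1  2  3  4  5  6
 e  2  2  2  3  4  5  6
 m  3  3  3  3  4  5  6
 j  4  4  4  4  4  5  6
 h  5  5  5  5  5  5  6
 e  6  6  6  6  6  6  6
 o  7  7  7  7  7  7  7
 n  8  8  8  8  7  8  7
 j  9  9  9  9  8  8  8

8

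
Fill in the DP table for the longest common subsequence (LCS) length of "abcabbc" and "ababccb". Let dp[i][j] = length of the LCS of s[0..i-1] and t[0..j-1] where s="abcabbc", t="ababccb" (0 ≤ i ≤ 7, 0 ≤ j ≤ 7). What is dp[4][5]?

   ''  a  b  a  b  c  c  b
''  0  0  0  0  0  0  0  0
 a  0  1  1  1  1  1  1  1
 b  0  1  2  2  2  2  2  2
 c  0  1  2  2  2  3  3  3
 a  0  1  2  3  3  3  3  3
 b  0  1  2  3  4  4  4  4
 b  0  1  2  3  4  4  4  5
 c  0  1  2  3  4  5  5  5

3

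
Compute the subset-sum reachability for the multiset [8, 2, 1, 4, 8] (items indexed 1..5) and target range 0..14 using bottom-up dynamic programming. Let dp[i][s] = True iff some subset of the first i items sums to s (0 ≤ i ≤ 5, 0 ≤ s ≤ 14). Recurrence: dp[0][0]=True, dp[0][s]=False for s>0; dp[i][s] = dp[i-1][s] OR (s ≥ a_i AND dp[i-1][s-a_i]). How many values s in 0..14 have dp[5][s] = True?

15

i\s   0   1   2   3   4   5   6   7   8   9  10  11  12  13  14
  0   T   F   F   F   F   F   F   F   F   F   F   F   F   F   F
  1   T   F   F   F   F   F   F   F   T   F   F   F   F   F   F
  2   T   F   T   F   F   F   F   F   T   F   T   F   F   F   F
  3   T   T   T   T   F   F   F   F   T   T   T   T   F   F   F
  4   T   T   T   T   T   T   T   T   T   T   T   T   T   T   T
  5   T   T   T   T   T   T   T   T   T   T   T   T   T   T   T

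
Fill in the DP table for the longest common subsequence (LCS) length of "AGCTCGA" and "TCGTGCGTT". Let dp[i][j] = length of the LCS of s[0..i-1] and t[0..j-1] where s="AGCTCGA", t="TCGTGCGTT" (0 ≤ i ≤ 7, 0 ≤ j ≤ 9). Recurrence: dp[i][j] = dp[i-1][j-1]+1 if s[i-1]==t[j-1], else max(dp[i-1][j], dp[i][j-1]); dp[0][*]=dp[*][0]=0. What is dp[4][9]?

3

   ''  T  C  G  T  G  C  G  T  T
''  0  0  0  0  0  0  0  0  0  0
 A  0  0  0  0  0  0  0  0  0  0
 G  0  0  0  1  1  1  1  1  1  1
 C  0  0  1  1  1  1  2  2  2  2
 T  0  1  1  1  2  2  2  2  3  3
 C  0  1  2  2  2  2  3  3  3  3
 G  0  1  2  3  3  3  3  4  4  4
 A  0  1  2  3  3  3  3  4  4  4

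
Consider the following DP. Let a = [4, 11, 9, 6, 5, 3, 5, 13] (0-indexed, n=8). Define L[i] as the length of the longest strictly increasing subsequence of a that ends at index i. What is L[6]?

   i    0    1    2    3    4    5    6    7
a[i]    4   11    9    6    5    3    5   13
L[i]    1    2    2    2    2    1    2    3

2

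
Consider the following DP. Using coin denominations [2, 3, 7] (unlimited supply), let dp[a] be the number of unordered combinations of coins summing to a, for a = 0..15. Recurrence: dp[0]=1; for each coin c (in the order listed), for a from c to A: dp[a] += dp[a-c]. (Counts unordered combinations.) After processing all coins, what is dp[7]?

after  coin     0     1     2     3     4     5     6     7     8     9    10    11    12    13    14    15
          2     1     0     1     0     1     0     1     0     1     0     1     0     1     0     1     0
          3     1     0     1     1     1     1     2     1     2     2     2     2     3     2     3     3
          7     1     0     1     1     1     1     2     2     2     3     3     3     4     4     5     5

2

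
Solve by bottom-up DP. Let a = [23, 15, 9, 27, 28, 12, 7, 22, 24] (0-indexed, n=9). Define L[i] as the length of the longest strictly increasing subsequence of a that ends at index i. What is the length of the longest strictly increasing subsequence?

4

   i    0    1    2    3    4    5    6    7    8
a[i]   23   15    9   27   28   12    7   22   24
L[i]    1    1    1    2    3    2    1    3    4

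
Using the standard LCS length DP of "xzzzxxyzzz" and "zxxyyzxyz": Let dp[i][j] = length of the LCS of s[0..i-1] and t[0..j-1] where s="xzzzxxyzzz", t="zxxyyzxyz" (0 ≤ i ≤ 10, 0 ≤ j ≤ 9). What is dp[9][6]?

   ''  z  x  x  y  y  z  x  y  z
''  0  0  0  0  0  0  0  0  0  0
 x  0  0  1  1  1  1  1  1  1  1
 z  0  1  1  1  1  1  2  2  2  2
 z  0  1  1  1  1  1  2  2  2  3
 z  0  1  1  1  1  1  2  2  2  3
 x  0  1  2  2  2  2  2  3  3  3
 x  0  1  2  3  3  3  3  3  3  3
 y  0  1  2  3  4  4  4  4  4  4
 z  0  1  2  3  4  4  5  5  5  5
 z  0  1  2  3  4  4  5  5  5  6
 z  0  1  2  3  4  4  5  5  5  6

5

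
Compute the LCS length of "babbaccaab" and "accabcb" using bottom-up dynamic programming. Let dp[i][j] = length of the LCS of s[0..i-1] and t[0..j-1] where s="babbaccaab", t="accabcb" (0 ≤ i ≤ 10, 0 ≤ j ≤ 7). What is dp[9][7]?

   ''  a  c  c  a  b  c  b
''  0  0  0  0  0  0  0  0
 b  0  0  0  0  0  1  1  1
 a  0  1  1  1  1  1  1  1
 b  0  1  1  1  1  2  2  2
 b  0  1  1  1  1  2  2  3
 a  0  1  1  1  2  2  2  3
 c  0  1  2  2  2  2  3  3
 c  0  1  2  3  3  3  3  3
 a  0  1  2  3  4  4  4  4
 a  0  1  2  3  4  4  4  4
 b  0  1  2  3  4  5  5  5

4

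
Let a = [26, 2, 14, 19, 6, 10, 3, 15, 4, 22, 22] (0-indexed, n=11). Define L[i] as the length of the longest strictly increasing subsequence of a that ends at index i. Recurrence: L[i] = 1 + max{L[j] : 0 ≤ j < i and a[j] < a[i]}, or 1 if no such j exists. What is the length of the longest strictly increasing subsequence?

   i    0    1    2    3    4    5    6    7    8    9   10
a[i]   26    2   14   19    6   10    3   15    4   22   22
L[i]    1    1    2    3    2    3    2    4    3    5    5

5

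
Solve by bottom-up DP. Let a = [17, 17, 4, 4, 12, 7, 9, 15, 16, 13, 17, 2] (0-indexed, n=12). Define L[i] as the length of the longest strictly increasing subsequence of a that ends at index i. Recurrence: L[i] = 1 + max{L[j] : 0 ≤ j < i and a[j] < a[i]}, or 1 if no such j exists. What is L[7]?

4

   i    0    1    2    3    4    5    6    7    8    9   10   11
a[i]   17   17    4    4   12    7    9   15   16   13   17    2
L[i]    1    1    1    1    2    2    3    4    5    4    6    1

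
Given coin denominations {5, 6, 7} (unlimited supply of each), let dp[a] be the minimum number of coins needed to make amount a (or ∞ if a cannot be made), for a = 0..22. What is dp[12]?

 a  0  1  2  3  4  5  6  7  8  9 10 11 12 13 14 15 16 17 18 19 20 21 22
dp  0  -  -  -  -  1  1  1  -  -  2  2  2  2  2  3  3  3  3  3  3  3  4
(- denotes ∞ / unreachable)

2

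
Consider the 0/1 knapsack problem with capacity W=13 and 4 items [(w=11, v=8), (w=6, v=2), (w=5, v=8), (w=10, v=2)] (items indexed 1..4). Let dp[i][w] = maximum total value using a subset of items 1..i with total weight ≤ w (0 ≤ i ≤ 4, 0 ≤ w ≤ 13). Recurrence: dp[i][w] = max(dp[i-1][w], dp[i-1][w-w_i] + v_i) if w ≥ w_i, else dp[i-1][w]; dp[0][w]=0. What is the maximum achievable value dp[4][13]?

i\w   0   1   2   3   4   5   6   7   8   9  10  11  12  13
  0   0   0   0   0   0   0   0   0   0   0   0   0   0   0
  1   0   0   0   0   0   0   0   0   0   0   0   8   8   8
  2   0   0   0   0   0   0   2   2   2   2   2   8   8   8
  3   0   0   0   0   0   8   8   8   8   8   8  10  10  10
  4   0   0   0   0   0   8   8   8   8   8   8  10  10  10

10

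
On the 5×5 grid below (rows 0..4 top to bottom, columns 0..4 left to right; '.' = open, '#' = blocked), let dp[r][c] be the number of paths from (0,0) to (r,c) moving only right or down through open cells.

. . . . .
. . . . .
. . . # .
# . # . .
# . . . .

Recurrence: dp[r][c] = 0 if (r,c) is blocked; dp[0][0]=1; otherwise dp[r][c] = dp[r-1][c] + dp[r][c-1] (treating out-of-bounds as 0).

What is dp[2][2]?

r\c   0   1   2   3   4
  0   1   1   1   1   1
  1   1   2   3   4   5
  2   1   3   6   0   5
  3   0   3   0   0   5
  4   0   3   3   3   8

6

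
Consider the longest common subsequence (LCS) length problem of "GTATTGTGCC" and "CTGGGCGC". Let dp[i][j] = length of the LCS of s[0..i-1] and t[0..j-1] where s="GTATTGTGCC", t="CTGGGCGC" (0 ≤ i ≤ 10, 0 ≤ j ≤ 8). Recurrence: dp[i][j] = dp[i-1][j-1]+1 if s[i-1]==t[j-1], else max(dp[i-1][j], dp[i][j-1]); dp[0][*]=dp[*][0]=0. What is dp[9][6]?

4

   ''  C  T  G  G  G  C  G  C
''  0  0  0  0  0  0  0  0  0
 G  0  0  0  1  1  1  1  1  1
 T  0  0  1  1  1  1  1  1  1
 A  0  0  1  1  1  1  1  1  1
 T  0  0  1  1  1  1  1  1  1
 T  0  0  1  1  1  1  1  1  1
 G  0  0  1  2  2  2  2  2  2
 T  0  0  1  2  2  2  2  2  2
 G  0  0  1  2  3  3  3  3  3
 C  0  1  1  2  3  3  4  4  4
 C  0  1  1  2  3  3  4  4  5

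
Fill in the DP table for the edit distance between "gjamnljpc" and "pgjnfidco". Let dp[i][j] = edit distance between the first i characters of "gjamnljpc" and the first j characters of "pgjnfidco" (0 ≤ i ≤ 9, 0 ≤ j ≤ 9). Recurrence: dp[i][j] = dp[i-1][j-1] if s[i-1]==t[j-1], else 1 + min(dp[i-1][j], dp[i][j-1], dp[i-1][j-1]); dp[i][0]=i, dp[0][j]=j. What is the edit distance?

7

   ''  p  g  j  n  f  i  d  c  o
''  0  1  2  3  4  5  6  7  8  9
 g  1  1  1  2  3  4  5  6  7  8
 j  2  2  2  1  2  3  4  5  6  7
 a  3  3  3  2  2  3  4  5  6  7
 m  4  4  4  3  3  3  4  5  6  7
 n  5  5  5  4  3  4  4  5  6  7
 l  6  6  6  5  4  4  5  5  6  7
 j  7  7  7  6  5  5  5  6  6  7
 p  8  7  8  7  6  6  6  6  7  7
 c  9  8  8  8  7  7  7  7  6  7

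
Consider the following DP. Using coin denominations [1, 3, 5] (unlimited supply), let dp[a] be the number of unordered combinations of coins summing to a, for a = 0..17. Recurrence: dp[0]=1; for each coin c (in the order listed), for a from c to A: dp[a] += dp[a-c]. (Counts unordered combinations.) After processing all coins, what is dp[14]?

11

after  coin     0     1     2     3     4     5     6     7     8     9    10    11    12    13    14    15    16    17
          1     1     1     1     1     1     1     1     1     1     1     1     1     1     1     1     1     1     1
          3     1     1     1     2     2     2     3     3     3     4     4     4     5     5     5     6     6     6
          5     1     1     1     2     2     3     4     4     5     6     7     8     9    10    11    13    14    15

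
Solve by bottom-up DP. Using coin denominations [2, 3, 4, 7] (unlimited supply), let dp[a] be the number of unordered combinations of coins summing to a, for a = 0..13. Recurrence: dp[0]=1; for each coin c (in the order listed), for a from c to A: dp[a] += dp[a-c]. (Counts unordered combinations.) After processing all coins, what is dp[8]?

after  coin     0     1     2     3     4     5     6     7     8     9    10    11    12    13
          2     1     0     1     0     1     0     1     0     1     0     1     0     1     0
          3     1     0     1     1     1     1     2     1     2     2     2     2     3     2
          4     1     0     1     1     2     1     3     2     4     3     5     4     7     5
          7     1     0     1     1     2     1     3     3     4     4     6     6     8     8

4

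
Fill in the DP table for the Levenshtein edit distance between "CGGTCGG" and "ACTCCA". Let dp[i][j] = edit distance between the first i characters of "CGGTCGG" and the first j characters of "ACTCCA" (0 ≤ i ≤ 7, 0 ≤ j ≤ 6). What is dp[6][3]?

5

   ''  A  C  T  C  C  A
''  0  1  2  3  4  5  6
 C  1  1  1  2  3  4  5
 G  2  2  2  2  3  4  5
 G  3  3  3  3  3  4  5
 T  4  4  4  3  4  4  5
 C  5  5  4  4  3  4  5
 G  6  6  5  5  4  4  5
 G  7  7  6  6  5  5  5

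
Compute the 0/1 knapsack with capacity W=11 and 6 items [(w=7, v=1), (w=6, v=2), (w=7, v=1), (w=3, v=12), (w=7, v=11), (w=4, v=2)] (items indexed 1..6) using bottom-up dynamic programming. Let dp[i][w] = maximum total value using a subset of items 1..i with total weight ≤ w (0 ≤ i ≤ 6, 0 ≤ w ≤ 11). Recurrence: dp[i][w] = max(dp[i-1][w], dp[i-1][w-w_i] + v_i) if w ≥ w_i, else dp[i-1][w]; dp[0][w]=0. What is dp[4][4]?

12

i\w   0   1   2   3   4   5   6   7   8   9  10  11
  0   0   0   0   0   0   0   0   0   0   0   0   0
  1   0   0   0   0   0   0   0   1   1   1   1   1
  2   0   0   0   0   0   0   2   2   2   2   2   2
  3   0   0   0   0   0   0   2   2   2   2   2   2
  4   0   0   0  12  12  12  12  12  12  14  14  14
  5   0   0   0  12  12  12  12  12  12  14  23  23
  6   0   0   0  12  12  12  12  14  14  14  23  23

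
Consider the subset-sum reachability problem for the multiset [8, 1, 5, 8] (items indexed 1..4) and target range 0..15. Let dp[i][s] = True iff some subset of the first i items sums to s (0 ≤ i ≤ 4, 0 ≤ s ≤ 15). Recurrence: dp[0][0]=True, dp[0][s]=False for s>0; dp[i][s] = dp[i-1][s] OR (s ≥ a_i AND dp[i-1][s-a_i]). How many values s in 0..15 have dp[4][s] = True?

8

i\s   0   1   2   3   4   5   6   7   8   9  10  11  12  13  14  15
  0   T   F   F   F   F   F   F   F   F   F   F   F   F   F   F   F
  1   T   F   F   F   F   F   F   F   T   F   F   F   F   F   F   F
  2   T   T   F   F   F   F   F   F   T   T   F   F   F   F   F   F
  3   T   T   F   F   F   T   T   F   T   T   F   F   F   T   T   F
  4   T   T   F   F   F   T   T   F   T   T   F   F   F   T   T   F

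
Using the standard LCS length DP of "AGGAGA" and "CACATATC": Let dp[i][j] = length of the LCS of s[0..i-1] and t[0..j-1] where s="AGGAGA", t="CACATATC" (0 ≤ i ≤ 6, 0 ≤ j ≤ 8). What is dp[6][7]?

   ''  C  A  C  A  T  A  T  C
''  0  0  0  0  0  0  0  0  0
 A  0  0  1  1  1  1  1  1  1
 G  0  0  1  1  1  1  1  1  1
 G  0  0  1  1  1  1  1  1  1
 A  0  0  1  1  2  2  2  2  2
 G  0  0  1  1  2  2  2  2  2
 A  0  0  1  1  2  2  3  3  3

3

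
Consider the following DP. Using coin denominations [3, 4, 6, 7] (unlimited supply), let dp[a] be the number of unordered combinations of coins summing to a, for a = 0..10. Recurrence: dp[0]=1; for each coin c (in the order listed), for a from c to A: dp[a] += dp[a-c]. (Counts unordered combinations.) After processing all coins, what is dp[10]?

3

after  coin     0     1     2     3     4     5     6     7     8     9    10
          3     1     0     0     1     0     0     1     0     0     1     0
          4     1     0     0     1     1     0     1     1     1     1     1
          6     1     0     0     1     1     0     2     1     1     2     2
          7     1     0     0     1     1     0     2     2     1     2     3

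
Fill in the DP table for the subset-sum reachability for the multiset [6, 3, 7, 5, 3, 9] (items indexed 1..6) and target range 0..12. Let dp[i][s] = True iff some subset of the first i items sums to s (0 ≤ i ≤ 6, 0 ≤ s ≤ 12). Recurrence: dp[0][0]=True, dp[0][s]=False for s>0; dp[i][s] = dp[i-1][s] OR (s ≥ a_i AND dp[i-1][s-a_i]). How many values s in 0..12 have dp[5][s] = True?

i\s   0   1   2   3   4   5   6   7   8   9  10  11  12
  0   T   F   F   F   F   F   F   F   F   F   F   F   F
  1   T   F   F   F   F   F   T   F   F   F   F   F   F
  2   T   F   F   T   F   F   T   F   F   T   F   F   F
  3   T   F   F   T   F   F   T   T   F   T   T   F   F
  4   T   F   F   T   F   T   T   T   T   T   T   T   T
  5   T   F   F   T   F   T   T   T   T   T   T   T   T
  6   T   F   F   T   F   T   T   T   T   T   T   T   T

10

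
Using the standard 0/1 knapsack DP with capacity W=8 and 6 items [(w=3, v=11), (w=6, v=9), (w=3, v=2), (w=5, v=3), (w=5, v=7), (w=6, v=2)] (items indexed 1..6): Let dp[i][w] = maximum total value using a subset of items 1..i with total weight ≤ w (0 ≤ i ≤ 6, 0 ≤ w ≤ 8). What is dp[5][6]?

13

i\w   0   1   2   3   4   5   6   7   8
  0   0   0   0   0   0   0   0   0   0
  1   0   0   0  11  11  11  11  11  11
  2   0   0   0  11  11  11  11  11  11
  3   0   0   0  11  11  11  13  13  13
  4   0   0   0  11  11  11  13  13  14
  5   0   0   0  11  11  11  13  13  18
  6   0   0   0  11  11  11  13  13  18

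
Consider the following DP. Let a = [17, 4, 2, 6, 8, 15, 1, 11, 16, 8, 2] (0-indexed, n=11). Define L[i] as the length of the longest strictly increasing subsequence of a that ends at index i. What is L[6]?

   i    0    1    2    3    4    5    6    7    8    9   10
a[i]   17    4    2    6    8   15    1   11   16    8    2
L[i]    1    1    1    2    3    4    1    4    5    3    2

1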